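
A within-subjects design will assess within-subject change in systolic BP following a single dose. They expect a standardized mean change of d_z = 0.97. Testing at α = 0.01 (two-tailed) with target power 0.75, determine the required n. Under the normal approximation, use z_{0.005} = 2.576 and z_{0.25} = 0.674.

For a paired (one-sample on differences) test: n = ((z_{α/2} + z_β) / d)².
z_{α/2} + z_β = 2.576 + 0.674 = 3.250.
n = (3.250 / 0.97)² = 3.351² = 11.23.
Round up.

n = 12 pairs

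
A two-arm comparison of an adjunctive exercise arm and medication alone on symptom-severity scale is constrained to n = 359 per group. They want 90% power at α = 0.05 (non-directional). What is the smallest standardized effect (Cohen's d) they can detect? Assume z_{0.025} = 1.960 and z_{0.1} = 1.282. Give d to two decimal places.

For two independent groups of n = 359 each: d_min = (z_{α/2} + z_β)·√(2/n).
z-sum = 1.960 + 1.282 = 3.242.
d_min = 3.242 × √(2/359) = 3.242 × 0.0746 = 0.242.

d_min ≈ 0.24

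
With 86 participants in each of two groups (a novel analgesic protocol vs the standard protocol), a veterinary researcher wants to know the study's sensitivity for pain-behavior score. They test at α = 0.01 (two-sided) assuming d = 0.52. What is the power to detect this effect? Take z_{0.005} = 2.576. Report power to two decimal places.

For two equal groups, power = Φ(d·√(n/2) − z_{α/2}).
d·√(n/2) = 0.52 × √(86/2) = 0.52 × 6.557 = 3.410.
z_β = 3.410 − 2.576 = 0.834.
Power = Φ(0.834) = 0.798.

power ≈ 0.80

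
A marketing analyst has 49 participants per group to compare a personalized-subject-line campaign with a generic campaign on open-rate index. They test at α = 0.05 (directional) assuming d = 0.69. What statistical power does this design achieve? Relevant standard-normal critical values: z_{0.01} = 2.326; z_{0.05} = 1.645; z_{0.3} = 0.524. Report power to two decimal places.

power ≈ 0.96

For two equal groups, power = Φ(d·√(n/2) − z_{α}).
d·√(n/2) = 0.69 × √(49/2) = 0.69 × 4.950 = 3.415.
z_β = 3.415 − 1.645 = 1.770.
Power = Φ(1.770) = 0.962.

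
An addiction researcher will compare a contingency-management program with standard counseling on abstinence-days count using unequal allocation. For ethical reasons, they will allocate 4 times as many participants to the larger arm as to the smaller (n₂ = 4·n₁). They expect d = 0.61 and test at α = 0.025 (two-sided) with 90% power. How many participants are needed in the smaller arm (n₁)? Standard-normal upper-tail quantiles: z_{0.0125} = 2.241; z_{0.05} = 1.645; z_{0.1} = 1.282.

n₁ = 42

With allocation ratio k = n₂/n₁ = 4, Var(x̄₁−x̄₂) = σ²(1/n₁ + 1/(k·n₁)) = σ²·(k+1)/(k·n₁).
So n₁ = (1 + 1/k)·((z_{α/2} + z_β)/d)² = 1.250 × (3.523/0.61)².
n₁ = 1.250 × 33.36 = 41.7.
Round up: n₁ = 42, giving n₂ = 4 × 42 = 168.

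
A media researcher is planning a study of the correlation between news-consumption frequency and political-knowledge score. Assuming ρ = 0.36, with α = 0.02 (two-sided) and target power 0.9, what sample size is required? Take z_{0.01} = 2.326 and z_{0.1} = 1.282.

n = 95

Fisher's z: C = ½·ln((1+r)/(1−r)) = ½·ln(2.1250) = 0.3769.
n = ((z_{α/2} + z_β)/C)² + 3.
(2.326 + 1.282) / 0.3769 = 3.608 / 0.3769 = 9.573.
n = 9.573² + 3 = 91.64 + 3 = 94.6.
Round up.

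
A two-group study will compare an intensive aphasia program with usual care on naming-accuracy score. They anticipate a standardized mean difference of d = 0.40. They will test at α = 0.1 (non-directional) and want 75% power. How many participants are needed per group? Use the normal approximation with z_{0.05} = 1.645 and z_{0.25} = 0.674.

For two independent groups with equal n: n = 2·((z_{α/2} + z_β) / d)².
z_{α/2} + z_β = 1.645 + 0.674 = 2.319.
n = 2 × (2.319 / 0.40)² = 2 × 5.797² = 2 × 33.61 = 67.2.
Round up to the next whole participant.

n = 68 per group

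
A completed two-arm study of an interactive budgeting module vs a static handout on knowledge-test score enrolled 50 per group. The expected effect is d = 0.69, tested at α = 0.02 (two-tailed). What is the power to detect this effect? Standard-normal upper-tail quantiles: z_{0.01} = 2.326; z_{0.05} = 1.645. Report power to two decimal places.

power ≈ 0.87

For two equal groups, power = Φ(d·√(n/2) − z_{α/2}).
d·√(n/2) = 0.69 × √(50/2) = 0.69 × 5.000 = 3.450.
z_β = 3.450 − 2.326 = 1.124.
Power = Φ(1.124) = 0.869.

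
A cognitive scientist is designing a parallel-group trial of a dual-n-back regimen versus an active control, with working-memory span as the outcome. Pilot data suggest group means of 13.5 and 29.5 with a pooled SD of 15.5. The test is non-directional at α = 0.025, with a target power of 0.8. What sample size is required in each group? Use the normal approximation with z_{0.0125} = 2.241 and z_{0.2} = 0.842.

n = 18 per group

Cohen's d = |M₁ − M₂| / SD_pooled = |13.5 − 29.5| / 15.5 = 16.0 / 15.5 = 1.032.
For two independent groups with equal n: n = 2·((z_{α/2} + z_β) / d)².
z_{α/2} + z_β = 2.241 + 0.842 = 3.083.
n = 2 × (3.083 / 1.032)² = 2 × 2.987² = 2 × 8.92 = 17.8.
Round up to the next whole participant.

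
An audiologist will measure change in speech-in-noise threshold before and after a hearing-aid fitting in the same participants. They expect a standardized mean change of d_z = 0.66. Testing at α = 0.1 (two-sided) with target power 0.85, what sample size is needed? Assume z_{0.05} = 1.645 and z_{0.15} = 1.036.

n = 17 pairs

For a paired (one-sample on differences) test: n = ((z_{α/2} + z_β) / d)².
z_{α/2} + z_β = 1.645 + 1.036 = 2.681.
n = (2.681 / 0.66)² = 4.062² = 16.50.
Round up.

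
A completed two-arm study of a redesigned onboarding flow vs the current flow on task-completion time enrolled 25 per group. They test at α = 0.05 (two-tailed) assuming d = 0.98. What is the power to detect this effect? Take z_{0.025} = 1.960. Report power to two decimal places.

power ≈ 0.93

For two equal groups, power = Φ(d·√(n/2) − z_{α/2}).
d·√(n/2) = 0.98 × √(25/2) = 0.98 × 3.536 = 3.465.
z_β = 3.465 − 1.960 = 1.505.
Power = Φ(1.505) = 0.934.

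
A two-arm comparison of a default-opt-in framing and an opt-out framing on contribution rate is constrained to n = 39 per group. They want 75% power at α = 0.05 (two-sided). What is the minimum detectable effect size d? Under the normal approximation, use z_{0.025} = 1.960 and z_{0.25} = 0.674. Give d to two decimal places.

For two independent groups of n = 39 each: d_min = (z_{α/2} + z_β)·√(2/n).
z-sum = 1.960 + 0.674 = 2.634.
d_min = 2.634 × √(2/39) = 2.634 × 0.2265 = 0.596.

d_min ≈ 0.60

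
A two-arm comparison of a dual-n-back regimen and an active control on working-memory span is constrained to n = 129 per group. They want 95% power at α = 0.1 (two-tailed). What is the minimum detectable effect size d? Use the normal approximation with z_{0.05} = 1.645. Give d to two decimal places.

For two independent groups of n = 129 each: d_min = (z_{α/2} + z_β)·√(2/n).
z-sum = 1.645 + 1.645 = 3.290.
d_min = 3.290 × √(2/129) = 3.290 × 0.1245 = 0.410.

d_min ≈ 0.41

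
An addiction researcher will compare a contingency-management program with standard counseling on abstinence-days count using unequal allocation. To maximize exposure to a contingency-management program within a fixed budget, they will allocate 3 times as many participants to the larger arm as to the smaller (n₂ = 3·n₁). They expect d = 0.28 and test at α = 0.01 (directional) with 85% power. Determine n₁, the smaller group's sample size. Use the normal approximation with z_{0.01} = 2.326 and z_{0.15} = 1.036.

With allocation ratio k = n₂/n₁ = 3, Var(x̄₁−x̄₂) = σ²(1/n₁ + 1/(k·n₁)) = σ²·(k+1)/(k·n₁).
So n₁ = (1 + 1/k)·((z_{α} + z_β)/d)² = 1.333 × (3.362/0.28)².
n₁ = 1.333 × 144.17 = 192.2.
Round up: n₁ = 193, giving n₂ = 3 × 193 = 579.

n₁ = 193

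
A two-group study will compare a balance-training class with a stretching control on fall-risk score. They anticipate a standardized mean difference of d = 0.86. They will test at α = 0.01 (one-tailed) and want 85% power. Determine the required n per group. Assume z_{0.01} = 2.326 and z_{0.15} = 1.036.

For two independent groups with equal n: n = 2·((z_{α} + z_β) / d)².
z_{α} + z_β = 2.326 + 1.036 = 3.362.
n = 2 × (3.362 / 0.86)² = 2 × 3.909² = 2 × 15.28 = 30.6.
Round up to the next whole participant.

n = 31 per group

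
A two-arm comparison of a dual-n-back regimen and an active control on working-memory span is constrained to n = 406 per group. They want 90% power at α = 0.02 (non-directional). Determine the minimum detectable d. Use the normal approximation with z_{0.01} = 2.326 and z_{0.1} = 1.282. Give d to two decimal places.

d_min ≈ 0.25

For two independent groups of n = 406 each: d_min = (z_{α/2} + z_β)·√(2/n).
z-sum = 2.326 + 1.282 = 3.608.
d_min = 3.608 × √(2/406) = 3.608 × 0.0702 = 0.253.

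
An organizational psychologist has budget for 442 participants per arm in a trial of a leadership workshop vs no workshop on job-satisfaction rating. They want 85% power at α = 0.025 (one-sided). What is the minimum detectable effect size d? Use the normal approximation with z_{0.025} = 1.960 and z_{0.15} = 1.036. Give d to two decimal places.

For two independent groups of n = 442 each: d_min = (z_{α} + z_β)·√(2/n).
z-sum = 1.960 + 1.036 = 2.996.
d_min = 2.996 × √(2/442) = 2.996 × 0.0673 = 0.202.

d_min ≈ 0.20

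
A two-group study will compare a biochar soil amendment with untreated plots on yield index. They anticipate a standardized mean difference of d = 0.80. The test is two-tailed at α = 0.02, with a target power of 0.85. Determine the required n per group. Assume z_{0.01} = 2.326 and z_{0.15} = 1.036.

n = 36 per group

For two independent groups with equal n: n = 2·((z_{α/2} + z_β) / d)².
z_{α/2} + z_β = 2.326 + 1.036 = 3.362.
n = 2 × (3.362 / 0.80)² = 2 × 4.202² = 2 × 17.66 = 35.3.
Round up to the next whole participant.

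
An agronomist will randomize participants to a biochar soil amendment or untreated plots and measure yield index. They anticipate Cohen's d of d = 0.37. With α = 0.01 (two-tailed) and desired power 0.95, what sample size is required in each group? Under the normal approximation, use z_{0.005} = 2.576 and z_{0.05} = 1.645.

For two independent groups with equal n: n = 2·((z_{α/2} + z_β) / d)².
z_{α/2} + z_β = 2.576 + 1.645 = 4.221.
n = 2 × (4.221 / 0.37)² = 2 × 11.408² = 2 × 130.14 = 260.3.
Round up to the next whole participant.

n = 261 per group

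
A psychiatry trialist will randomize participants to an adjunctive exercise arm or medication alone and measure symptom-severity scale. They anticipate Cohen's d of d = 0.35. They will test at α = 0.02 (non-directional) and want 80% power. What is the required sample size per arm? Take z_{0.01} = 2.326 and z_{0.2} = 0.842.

For two independent groups with equal n: n = 2·((z_{α/2} + z_β) / d)².
z_{α/2} + z_β = 2.326 + 0.842 = 3.168.
n = 2 × (3.168 / 0.35)² = 2 × 9.051² = 2 × 81.93 = 163.9.
Round up to the next whole participant.

n = 164 per group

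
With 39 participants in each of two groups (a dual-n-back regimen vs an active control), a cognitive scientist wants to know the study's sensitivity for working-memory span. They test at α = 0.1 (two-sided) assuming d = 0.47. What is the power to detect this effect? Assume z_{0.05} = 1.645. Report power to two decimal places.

For two equal groups, power = Φ(d·√(n/2) − z_{α/2}).
d·√(n/2) = 0.47 × √(39/2) = 0.47 × 4.416 = 2.075.
z_β = 2.075 − 1.645 = 0.430.
Power = Φ(0.430) = 0.667.

power ≈ 0.67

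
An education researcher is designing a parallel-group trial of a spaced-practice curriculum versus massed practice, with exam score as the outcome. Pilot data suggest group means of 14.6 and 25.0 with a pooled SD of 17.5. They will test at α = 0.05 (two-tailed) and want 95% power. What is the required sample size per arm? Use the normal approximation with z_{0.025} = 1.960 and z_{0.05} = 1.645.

n = 74 per group

Cohen's d = |M₁ − M₂| / SD_pooled = |14.6 − 25.0| / 17.5 = 10.4 / 17.5 = 0.594.
For two independent groups with equal n: n = 2·((z_{α/2} + z_β) / d)².
z_{α/2} + z_β = 1.960 + 1.645 = 3.605.
n = 2 × (3.605 / 0.594)² = 2 × 6.069² = 2 × 36.83 = 73.7.
Round up to the next whole participant.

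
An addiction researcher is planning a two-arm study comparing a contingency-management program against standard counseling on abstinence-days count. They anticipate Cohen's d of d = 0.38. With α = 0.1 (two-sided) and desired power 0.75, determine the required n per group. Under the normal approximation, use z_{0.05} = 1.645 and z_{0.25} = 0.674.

n = 75 per group

For two independent groups with equal n: n = 2·((z_{α/2} + z_β) / d)².
z_{α/2} + z_β = 1.645 + 0.674 = 2.319.
n = 2 × (2.319 / 0.38)² = 2 × 6.103² = 2 × 37.24 = 74.5.
Round up to the next whole participant.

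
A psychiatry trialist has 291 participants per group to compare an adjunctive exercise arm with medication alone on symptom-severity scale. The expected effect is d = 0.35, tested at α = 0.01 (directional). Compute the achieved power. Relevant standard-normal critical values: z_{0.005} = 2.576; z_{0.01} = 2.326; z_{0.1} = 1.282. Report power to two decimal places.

For two equal groups, power = Φ(d·√(n/2) − z_{α}).
d·√(n/2) = 0.35 × √(291/2) = 0.35 × 12.062 = 4.222.
z_β = 4.222 − 2.326 = 1.896.
Power = Φ(1.896) = 0.971.

power ≈ 0.97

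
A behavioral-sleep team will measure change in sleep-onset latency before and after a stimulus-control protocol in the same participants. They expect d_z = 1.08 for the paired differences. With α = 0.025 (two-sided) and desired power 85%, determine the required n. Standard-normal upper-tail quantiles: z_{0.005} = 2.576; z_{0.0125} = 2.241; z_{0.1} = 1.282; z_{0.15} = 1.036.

n = 10 pairs

For a paired (one-sample on differences) test: n = ((z_{α/2} + z_β) / d)².
z_{α/2} + z_β = 2.241 + 1.036 = 3.277.
n = (3.277 / 1.08)² = 3.034² = 9.21.
Round up.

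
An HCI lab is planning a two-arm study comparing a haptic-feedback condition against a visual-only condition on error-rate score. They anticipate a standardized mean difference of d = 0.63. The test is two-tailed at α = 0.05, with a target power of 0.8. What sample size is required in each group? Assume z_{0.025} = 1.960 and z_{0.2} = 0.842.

n = 40 per group

For two independent groups with equal n: n = 2·((z_{α/2} + z_β) / d)².
z_{α/2} + z_β = 1.960 + 0.842 = 2.802.
n = 2 × (2.802 / 0.63)² = 2 × 4.448² = 2 × 19.78 = 39.6.
Round up to the next whole participant.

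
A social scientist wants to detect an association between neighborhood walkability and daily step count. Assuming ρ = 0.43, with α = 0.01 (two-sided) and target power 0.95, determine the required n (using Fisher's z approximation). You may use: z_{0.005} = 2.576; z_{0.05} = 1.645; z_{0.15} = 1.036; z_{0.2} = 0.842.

Fisher's z: C = ½·ln((1+r)/(1−r)) = ½·ln(2.5088) = 0.4599.
n = ((z_{α/2} + z_β)/C)² + 3.
(2.576 + 1.645) / 0.4599 = 4.221 / 0.4599 = 9.178.
n = 9.178² + 3 = 84.24 + 3 = 87.2.
Round up.

n = 88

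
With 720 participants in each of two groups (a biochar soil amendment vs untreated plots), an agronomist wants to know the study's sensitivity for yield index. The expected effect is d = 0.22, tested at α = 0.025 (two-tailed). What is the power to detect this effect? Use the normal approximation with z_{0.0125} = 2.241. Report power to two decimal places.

For two equal groups, power = Φ(d·√(n/2) − z_{α/2}).
d·√(n/2) = 0.22 × √(720/2) = 0.22 × 18.974 = 4.174.
z_β = 4.174 − 2.241 = 1.933.
Power = Φ(1.933) = 0.973.

power ≈ 0.97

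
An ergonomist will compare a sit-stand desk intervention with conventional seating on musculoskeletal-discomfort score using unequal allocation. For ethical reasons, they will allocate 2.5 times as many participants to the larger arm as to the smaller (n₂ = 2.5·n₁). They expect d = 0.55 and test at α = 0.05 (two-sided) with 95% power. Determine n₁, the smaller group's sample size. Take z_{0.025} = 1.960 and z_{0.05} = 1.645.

n₁ = 61

With allocation ratio k = n₂/n₁ = 2.5, Var(x̄₁−x̄₂) = σ²(1/n₁ + 1/(k·n₁)) = σ²·(k+1)/(k·n₁).
So n₁ = (1 + 1/k)·((z_{α/2} + z_β)/d)² = 1.400 × (3.605/0.55)².
n₁ = 1.400 × 42.96 = 60.1.
Round up: n₁ = 61, giving n₂ = ⌈2.5 × 61⌉ = ⌈152.5⌉ = 153.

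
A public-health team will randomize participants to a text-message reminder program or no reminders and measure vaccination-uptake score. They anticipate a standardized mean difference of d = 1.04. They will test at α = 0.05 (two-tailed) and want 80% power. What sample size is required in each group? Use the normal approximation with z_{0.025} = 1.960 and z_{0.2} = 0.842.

n = 15 per group

For two independent groups with equal n: n = 2·((z_{α/2} + z_β) / d)².
z_{α/2} + z_β = 1.960 + 0.842 = 2.802.
n = 2 × (2.802 / 1.04)² = 2 × 2.694² = 2 × 7.26 = 14.5.
Round up to the next whole participant.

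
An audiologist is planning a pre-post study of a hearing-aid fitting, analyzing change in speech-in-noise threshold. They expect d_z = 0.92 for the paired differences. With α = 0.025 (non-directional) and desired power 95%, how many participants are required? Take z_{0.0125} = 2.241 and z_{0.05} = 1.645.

For a paired (one-sample on differences) test: n = ((z_{α/2} + z_β) / d)².
z_{α/2} + z_β = 2.241 + 1.645 = 3.886.
n = (3.886 / 0.92)² = 4.224² = 17.84.
Round up.

n = 18 pairs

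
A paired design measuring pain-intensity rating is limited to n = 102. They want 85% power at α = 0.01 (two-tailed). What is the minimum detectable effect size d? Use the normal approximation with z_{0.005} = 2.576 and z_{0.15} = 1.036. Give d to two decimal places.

For a single sample (or paired design) of n = 102: d_min = (z_{α/2} + z_β)/√n.
z-sum = 2.576 + 1.036 = 3.612.
d_min = 3.612 / √102 = 3.612 / 10.100 = 0.358.

d_min ≈ 0.36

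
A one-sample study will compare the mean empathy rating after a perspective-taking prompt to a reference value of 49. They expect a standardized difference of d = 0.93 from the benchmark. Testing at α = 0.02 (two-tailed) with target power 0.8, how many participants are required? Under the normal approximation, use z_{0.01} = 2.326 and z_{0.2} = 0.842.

n = 12

For a one-sample test: n = ((z_{α/2} + z_β) / d)².
z_{α/2} + z_β = 2.326 + 0.842 = 3.168.
n = (3.168 / 0.93)² = 3.406² = 11.60.
Round up.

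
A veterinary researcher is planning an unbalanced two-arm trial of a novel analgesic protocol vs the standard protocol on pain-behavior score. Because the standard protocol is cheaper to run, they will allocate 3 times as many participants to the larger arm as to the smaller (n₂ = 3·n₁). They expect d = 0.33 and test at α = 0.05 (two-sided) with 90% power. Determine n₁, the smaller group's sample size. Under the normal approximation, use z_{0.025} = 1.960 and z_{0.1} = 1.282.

With allocation ratio k = n₂/n₁ = 3, Var(x̄₁−x̄₂) = σ²(1/n₁ + 1/(k·n₁)) = σ²·(k+1)/(k·n₁).
So n₁ = (1 + 1/k)·((z_{α/2} + z_β)/d)² = 1.333 × (3.242/0.33)².
n₁ = 1.333 × 96.52 = 128.7.
Round up: n₁ = 129, giving n₂ = 3 × 129 = 387.

n₁ = 129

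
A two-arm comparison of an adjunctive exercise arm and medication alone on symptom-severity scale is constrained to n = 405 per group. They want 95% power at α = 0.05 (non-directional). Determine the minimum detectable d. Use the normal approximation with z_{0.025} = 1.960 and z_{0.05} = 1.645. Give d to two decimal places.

For two independent groups of n = 405 each: d_min = (z_{α/2} + z_β)·√(2/n).
z-sum = 1.960 + 1.645 = 3.605.
d_min = 3.605 × √(2/405) = 3.605 × 0.0703 = 0.253.

d_min ≈ 0.25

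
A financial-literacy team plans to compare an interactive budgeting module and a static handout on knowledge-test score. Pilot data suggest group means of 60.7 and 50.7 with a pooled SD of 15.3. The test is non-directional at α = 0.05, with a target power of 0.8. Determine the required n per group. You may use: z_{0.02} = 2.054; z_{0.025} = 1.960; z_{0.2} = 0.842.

Cohen's d = |M₁ − M₂| / SD_pooled = |60.7 − 50.7| / 15.3 = 10.0 / 15.3 = 0.654.
For two independent groups with equal n: n = 2·((z_{α/2} + z_β) / d)².
z_{α/2} + z_β = 1.960 + 0.842 = 2.802.
n = 2 × (2.802 / 0.654)² = 2 × 4.284² = 2 × 18.36 = 36.7.
Round up to the next whole participant.

n = 37 per group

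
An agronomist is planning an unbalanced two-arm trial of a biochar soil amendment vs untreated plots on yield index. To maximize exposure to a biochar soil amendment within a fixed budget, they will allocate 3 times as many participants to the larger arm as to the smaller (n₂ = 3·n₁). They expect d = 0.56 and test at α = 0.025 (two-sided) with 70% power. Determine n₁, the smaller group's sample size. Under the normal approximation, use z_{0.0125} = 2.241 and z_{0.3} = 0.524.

With allocation ratio k = n₂/n₁ = 3, Var(x̄₁−x̄₂) = σ²(1/n₁ + 1/(k·n₁)) = σ²·(k+1)/(k·n₁).
So n₁ = (1 + 1/k)·((z_{α/2} + z_β)/d)² = 1.333 × (2.765/0.56)².
n₁ = 1.333 × 24.38 = 32.5.
Round up: n₁ = 33, giving n₂ = 3 × 33 = 99.

n₁ = 33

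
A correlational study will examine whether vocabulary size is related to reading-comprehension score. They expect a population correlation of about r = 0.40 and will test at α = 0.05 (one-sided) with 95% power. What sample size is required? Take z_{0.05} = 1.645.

Fisher's z: C = ½·ln((1+r)/(1−r)) = ½·ln(2.3333) = 0.4236.
n = ((z_{α} + z_β)/C)² + 3.
(1.645 + 1.645) / 0.4236 = 3.290 / 0.4236 = 7.767.
n = 7.767² + 3 = 60.32 + 3 = 63.3.
Round up.

n = 64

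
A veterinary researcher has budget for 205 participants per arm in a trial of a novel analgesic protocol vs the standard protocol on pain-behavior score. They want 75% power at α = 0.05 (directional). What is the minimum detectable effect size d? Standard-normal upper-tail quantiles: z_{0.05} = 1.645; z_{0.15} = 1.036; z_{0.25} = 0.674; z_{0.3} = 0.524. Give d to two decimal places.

For two independent groups of n = 205 each: d_min = (z_{α} + z_β)·√(2/n).
z-sum = 1.645 + 0.674 = 2.319.
d_min = 2.319 × √(2/205) = 2.319 × 0.0988 = 0.229.

d_min ≈ 0.23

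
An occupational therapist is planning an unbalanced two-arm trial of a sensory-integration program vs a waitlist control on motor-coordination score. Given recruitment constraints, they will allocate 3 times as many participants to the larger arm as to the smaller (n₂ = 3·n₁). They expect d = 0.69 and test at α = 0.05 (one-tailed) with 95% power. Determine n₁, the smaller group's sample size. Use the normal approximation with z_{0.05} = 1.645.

n₁ = 31

With allocation ratio k = n₂/n₁ = 3, Var(x̄₁−x̄₂) = σ²(1/n₁ + 1/(k·n₁)) = σ²·(k+1)/(k·n₁).
So n₁ = (1 + 1/k)·((z_{α} + z_β)/d)² = 1.333 × (3.290/0.69)².
n₁ = 1.333 × 22.73 = 30.3.
Round up: n₁ = 31, giving n₂ = 3 × 31 = 93.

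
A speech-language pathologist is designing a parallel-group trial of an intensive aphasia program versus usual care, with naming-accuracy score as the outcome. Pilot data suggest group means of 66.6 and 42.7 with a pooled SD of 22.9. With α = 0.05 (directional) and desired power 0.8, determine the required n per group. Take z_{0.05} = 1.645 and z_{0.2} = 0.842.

n = 12 per group

Cohen's d = |M₁ − M₂| / SD_pooled = |66.6 − 42.7| / 22.9 = 23.9 / 22.9 = 1.044.
For two independent groups with equal n: n = 2·((z_{α} + z_β) / d)².
z_{α} + z_β = 1.645 + 0.842 = 2.487.
n = 2 × (2.487 / 1.044)² = 2 × 2.382² = 2 × 5.67 = 11.3.
Round up to the next whole participant.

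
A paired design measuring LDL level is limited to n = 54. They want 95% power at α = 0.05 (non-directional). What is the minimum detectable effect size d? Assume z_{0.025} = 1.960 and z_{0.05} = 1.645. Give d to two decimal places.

d_min ≈ 0.49

For a single sample (or paired design) of n = 54: d_min = (z_{α/2} + z_β)/√n.
z-sum = 1.960 + 1.645 = 3.605.
d_min = 3.605 / √54 = 3.605 / 7.348 = 0.491.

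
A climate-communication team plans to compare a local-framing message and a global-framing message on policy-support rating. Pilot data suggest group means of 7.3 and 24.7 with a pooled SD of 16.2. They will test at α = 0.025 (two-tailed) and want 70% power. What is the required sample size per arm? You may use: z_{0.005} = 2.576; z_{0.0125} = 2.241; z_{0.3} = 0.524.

Cohen's d = |M₁ − M₂| / SD_pooled = |7.3 − 24.7| / 16.2 = 17.4 / 16.2 = 1.074.
For two independent groups with equal n: n = 2·((z_{α/2} + z_β) / d)².
z_{α/2} + z_β = 2.241 + 0.524 = 2.765.
n = 2 × (2.765 / 1.074)² = 2 × 2.574² = 2 × 6.63 = 13.3.
Round up to the next whole participant.

n = 14 per group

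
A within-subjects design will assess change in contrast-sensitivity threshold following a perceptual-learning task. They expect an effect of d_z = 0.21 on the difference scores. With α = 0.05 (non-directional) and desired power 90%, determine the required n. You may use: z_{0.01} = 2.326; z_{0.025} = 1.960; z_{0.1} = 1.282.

For a paired (one-sample on differences) test: n = ((z_{α/2} + z_β) / d)².
z_{α/2} + z_β = 1.960 + 1.282 = 3.242.
n = (3.242 / 0.21)² = 15.438² = 238.33.
Round up.

n = 239 pairs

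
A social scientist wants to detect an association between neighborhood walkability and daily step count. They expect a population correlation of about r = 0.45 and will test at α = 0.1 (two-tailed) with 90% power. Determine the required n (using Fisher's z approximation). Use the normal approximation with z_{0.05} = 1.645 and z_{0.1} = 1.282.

n = 40

Fisher's z: C = ½·ln((1+r)/(1−r)) = ½·ln(2.6364) = 0.4847.
n = ((z_{α/2} + z_β)/C)² + 3.
(1.645 + 1.282) / 0.4847 = 2.927 / 0.4847 = 6.039.
n = 6.039² + 3 = 36.47 + 3 = 39.5.
Round up.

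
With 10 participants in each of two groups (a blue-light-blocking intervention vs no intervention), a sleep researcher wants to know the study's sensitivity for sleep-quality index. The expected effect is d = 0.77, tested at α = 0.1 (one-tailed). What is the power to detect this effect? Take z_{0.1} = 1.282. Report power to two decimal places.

For two equal groups, power = Φ(d·√(n/2) − z_{α}).
d·√(n/2) = 0.77 × √(10/2) = 0.77 × 2.236 = 1.722.
z_β = 1.722 − 1.282 = 0.440.
Power = Φ(0.440) = 0.670.

power ≈ 0.67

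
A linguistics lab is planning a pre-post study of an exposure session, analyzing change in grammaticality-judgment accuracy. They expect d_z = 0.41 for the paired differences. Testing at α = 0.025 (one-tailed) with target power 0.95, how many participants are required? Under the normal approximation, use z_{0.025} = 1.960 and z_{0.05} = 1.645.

n = 78 pairs

For a paired (one-sample on differences) test: n = ((z_{α} + z_β) / d)².
z_{α} + z_β = 1.960 + 1.645 = 3.605.
n = (3.605 / 0.41)² = 8.793² = 77.31.
Round up.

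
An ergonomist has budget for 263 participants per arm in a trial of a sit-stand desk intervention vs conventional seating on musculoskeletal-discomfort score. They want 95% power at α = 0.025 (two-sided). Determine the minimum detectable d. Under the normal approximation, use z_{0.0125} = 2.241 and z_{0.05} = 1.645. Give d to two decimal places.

d_min ≈ 0.34

For two independent groups of n = 263 each: d_min = (z_{α/2} + z_β)·√(2/n).
z-sum = 2.241 + 1.645 = 3.886.
d_min = 3.886 × √(2/263) = 3.886 × 0.0872 = 0.339.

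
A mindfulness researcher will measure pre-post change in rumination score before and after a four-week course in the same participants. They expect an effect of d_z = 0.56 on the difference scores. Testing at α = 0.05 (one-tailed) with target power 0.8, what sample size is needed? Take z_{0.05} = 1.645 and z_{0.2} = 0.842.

n = 20 pairs

For a paired (one-sample on differences) test: n = ((z_{α} + z_β) / d)².
z_{α} + z_β = 1.645 + 0.842 = 2.487.
n = (2.487 / 0.56)² = 4.441² = 19.72.
Round up.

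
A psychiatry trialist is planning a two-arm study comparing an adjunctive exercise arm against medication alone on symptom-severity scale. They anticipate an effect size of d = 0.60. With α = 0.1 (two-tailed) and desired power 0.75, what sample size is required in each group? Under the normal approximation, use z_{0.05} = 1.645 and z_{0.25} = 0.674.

n = 30 per group

For two independent groups with equal n: n = 2·((z_{α/2} + z_β) / d)².
z_{α/2} + z_β = 1.645 + 0.674 = 2.319.
n = 2 × (2.319 / 0.60)² = 2 × 3.865² = 2 × 14.94 = 29.9.
Round up to the next whole participant.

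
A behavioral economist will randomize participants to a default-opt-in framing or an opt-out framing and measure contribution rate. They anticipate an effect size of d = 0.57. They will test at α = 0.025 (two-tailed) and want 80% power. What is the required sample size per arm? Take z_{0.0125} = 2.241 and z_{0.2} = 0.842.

n = 59 per group

For two independent groups with equal n: n = 2·((z_{α/2} + z_β) / d)².
z_{α/2} + z_β = 2.241 + 0.842 = 3.083.
n = 2 × (3.083 / 0.57)² = 2 × 5.409² = 2 × 29.25 = 58.5.
Round up to the next whole participant.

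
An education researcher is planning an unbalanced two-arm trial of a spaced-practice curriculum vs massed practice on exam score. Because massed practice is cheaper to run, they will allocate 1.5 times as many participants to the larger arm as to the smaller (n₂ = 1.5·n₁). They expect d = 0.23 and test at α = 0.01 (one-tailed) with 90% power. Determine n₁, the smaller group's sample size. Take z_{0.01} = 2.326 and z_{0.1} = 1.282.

With allocation ratio k = n₂/n₁ = 1.5, Var(x̄₁−x̄₂) = σ²(1/n₁ + 1/(k·n₁)) = σ²·(k+1)/(k·n₁).
So n₁ = (1 + 1/k)·((z_{α} + z_β)/d)² = 1.667 × (3.608/0.23)².
n₁ = 1.667 × 246.08 = 410.1.
Round up: n₁ = 411, giving n₂ = ⌈1.5 × 411⌉ = ⌈616.5⌉ = 617.

n₁ = 411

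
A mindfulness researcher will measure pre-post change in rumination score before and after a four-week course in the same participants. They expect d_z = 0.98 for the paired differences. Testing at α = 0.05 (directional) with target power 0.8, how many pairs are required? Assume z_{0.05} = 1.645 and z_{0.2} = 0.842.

For a paired (one-sample on differences) test: n = ((z_{α} + z_β) / d)².
z_{α} + z_β = 1.645 + 0.842 = 2.487.
n = (2.487 / 0.98)² = 2.538² = 6.44.
Round up.

n = 7 pairs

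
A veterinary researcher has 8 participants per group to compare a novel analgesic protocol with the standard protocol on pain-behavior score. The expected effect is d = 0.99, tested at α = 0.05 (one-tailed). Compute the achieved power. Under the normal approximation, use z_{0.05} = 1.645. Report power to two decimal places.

power ≈ 0.63

For two equal groups, power = Φ(d·√(n/2) − z_{α}).
d·√(n/2) = 0.99 × √(8/2) = 0.99 × 2.000 = 1.980.
z_β = 1.980 − 1.645 = 0.335.
Power = Φ(0.335) = 0.631.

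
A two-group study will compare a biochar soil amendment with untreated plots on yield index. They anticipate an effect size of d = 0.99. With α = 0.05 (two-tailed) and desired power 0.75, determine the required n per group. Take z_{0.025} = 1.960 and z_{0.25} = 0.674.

n = 15 per group

For two independent groups with equal n: n = 2·((z_{α/2} + z_β) / d)².
z_{α/2} + z_β = 1.960 + 0.674 = 2.634.
n = 2 × (2.634 / 0.99)² = 2 × 2.661² = 2 × 7.08 = 14.2.
Round up to the next whole participant.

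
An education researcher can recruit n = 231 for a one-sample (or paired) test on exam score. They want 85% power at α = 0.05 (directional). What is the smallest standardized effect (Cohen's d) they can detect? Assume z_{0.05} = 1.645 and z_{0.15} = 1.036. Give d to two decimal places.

d_min ≈ 0.18

For a single sample (or paired design) of n = 231: d_min = (z_{α} + z_β)/√n.
z-sum = 1.645 + 1.036 = 2.681.
d_min = 2.681 / √231 = 2.681 / 15.199 = 0.176.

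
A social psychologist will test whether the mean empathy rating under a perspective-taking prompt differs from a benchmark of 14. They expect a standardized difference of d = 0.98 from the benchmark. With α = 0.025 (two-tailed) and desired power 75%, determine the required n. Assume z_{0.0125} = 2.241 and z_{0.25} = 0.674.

n = 9

For a one-sample test: n = ((z_{α/2} + z_β) / d)².
z_{α/2} + z_β = 2.241 + 0.674 = 2.915.
n = (2.915 / 0.98)² = 2.974² = 8.85.
Round up.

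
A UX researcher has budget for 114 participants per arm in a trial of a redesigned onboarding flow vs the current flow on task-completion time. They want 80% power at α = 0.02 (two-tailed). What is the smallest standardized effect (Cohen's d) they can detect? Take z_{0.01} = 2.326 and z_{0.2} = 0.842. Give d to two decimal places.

For two independent groups of n = 114 each: d_min = (z_{α/2} + z_β)·√(2/n).
z-sum = 2.326 + 0.842 = 3.168.
d_min = 3.168 × √(2/114) = 3.168 × 0.1325 = 0.420.

d_min ≈ 0.42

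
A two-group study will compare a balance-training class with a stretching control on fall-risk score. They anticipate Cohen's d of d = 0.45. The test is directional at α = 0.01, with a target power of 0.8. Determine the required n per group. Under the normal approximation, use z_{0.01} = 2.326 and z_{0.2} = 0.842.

For two independent groups with equal n: n = 2·((z_{α} + z_β) / d)².
z_{α} + z_β = 2.326 + 0.842 = 3.168.
n = 2 × (3.168 / 0.45)² = 2 × 7.040² = 2 × 49.56 = 99.1.
Round up to the next whole participant.

n = 100 per group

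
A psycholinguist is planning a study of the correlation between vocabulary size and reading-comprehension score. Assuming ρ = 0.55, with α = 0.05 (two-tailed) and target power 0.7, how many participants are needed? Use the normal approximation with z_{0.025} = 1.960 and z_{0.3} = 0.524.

n = 20

Fisher's z: C = ½·ln((1+r)/(1−r)) = ½·ln(3.4444) = 0.6184.
n = ((z_{α/2} + z_β)/C)² + 3.
(1.960 + 0.524) / 0.6184 = 2.484 / 0.6184 = 4.017.
n = 4.017² + 3 = 16.13 + 3 = 19.1.
Round up.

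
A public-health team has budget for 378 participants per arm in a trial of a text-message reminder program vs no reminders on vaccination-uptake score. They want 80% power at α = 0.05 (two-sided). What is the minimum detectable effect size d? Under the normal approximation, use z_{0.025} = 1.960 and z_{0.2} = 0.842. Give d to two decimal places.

d_min ≈ 0.20

For two independent groups of n = 378 each: d_min = (z_{α/2} + z_β)·√(2/n).
z-sum = 1.960 + 0.842 = 2.802.
d_min = 2.802 × √(2/378) = 2.802 × 0.0727 = 0.204.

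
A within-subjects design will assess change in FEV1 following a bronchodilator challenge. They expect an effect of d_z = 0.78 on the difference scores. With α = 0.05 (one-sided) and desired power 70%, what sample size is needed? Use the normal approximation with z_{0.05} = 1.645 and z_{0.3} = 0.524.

For a paired (one-sample on differences) test: n = ((z_{α} + z_β) / d)².
z_{α} + z_β = 1.645 + 0.524 = 2.169.
n = (2.169 / 0.78)² = 2.781² = 7.73.
Round up.

n = 8 pairs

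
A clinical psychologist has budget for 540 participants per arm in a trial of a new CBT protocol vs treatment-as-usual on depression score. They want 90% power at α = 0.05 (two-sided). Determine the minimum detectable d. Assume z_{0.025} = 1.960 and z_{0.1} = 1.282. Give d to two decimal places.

For two independent groups of n = 540 each: d_min = (z_{α/2} + z_β)·√(2/n).
z-sum = 1.960 + 1.282 = 3.242.
d_min = 3.242 × √(2/540) = 3.242 × 0.0609 = 0.197.

d_min ≈ 0.20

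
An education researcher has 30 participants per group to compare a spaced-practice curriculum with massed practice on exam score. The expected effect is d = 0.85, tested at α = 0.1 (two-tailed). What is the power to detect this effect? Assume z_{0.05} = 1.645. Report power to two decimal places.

For two equal groups, power = Φ(d·√(n/2) − z_{α/2}).
d·√(n/2) = 0.85 × √(30/2) = 0.85 × 3.873 = 3.292.
z_β = 3.292 − 1.645 = 1.647.
Power = Φ(1.647) = 0.950.

power ≈ 0.95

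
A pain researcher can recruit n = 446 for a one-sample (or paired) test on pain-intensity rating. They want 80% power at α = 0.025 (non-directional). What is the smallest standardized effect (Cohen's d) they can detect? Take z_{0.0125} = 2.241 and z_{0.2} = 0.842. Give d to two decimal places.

d_min ≈ 0.15

For a single sample (or paired design) of n = 446: d_min = (z_{α/2} + z_β)/√n.
z-sum = 2.241 + 0.842 = 3.083.
d_min = 3.083 / √446 = 3.083 / 21.119 = 0.146.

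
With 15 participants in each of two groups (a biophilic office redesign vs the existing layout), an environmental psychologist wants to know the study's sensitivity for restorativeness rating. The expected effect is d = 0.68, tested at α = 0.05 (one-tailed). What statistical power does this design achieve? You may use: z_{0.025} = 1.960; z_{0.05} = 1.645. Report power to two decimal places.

For two equal groups, power = Φ(d·√(n/2) − z_{α}).
d·√(n/2) = 0.68 × √(15/2) = 0.68 × 2.739 = 1.862.
z_β = 1.862 − 1.645 = 0.217.
Power = Φ(0.217) = 0.586.

power ≈ 0.59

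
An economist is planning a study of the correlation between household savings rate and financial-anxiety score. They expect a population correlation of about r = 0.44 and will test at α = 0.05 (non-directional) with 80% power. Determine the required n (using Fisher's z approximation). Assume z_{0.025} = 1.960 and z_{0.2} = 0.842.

n = 39

Fisher's z: C = ½·ln((1+r)/(1−r)) = ½·ln(2.5714) = 0.4722.
n = ((z_{α/2} + z_β)/C)² + 3.
(1.960 + 0.842) / 0.4722 = 2.802 / 0.4722 = 5.934.
n = 5.934² + 3 = 35.21 + 3 = 38.2.
Round up.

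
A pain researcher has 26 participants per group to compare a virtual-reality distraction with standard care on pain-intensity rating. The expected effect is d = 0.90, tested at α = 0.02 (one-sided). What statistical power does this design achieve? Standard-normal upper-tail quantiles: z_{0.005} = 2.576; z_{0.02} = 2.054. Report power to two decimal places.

For two equal groups, power = Φ(d·√(n/2) − z_{α}).
d·√(n/2) = 0.90 × √(26/2) = 0.90 × 3.606 = 3.245.
z_β = 3.245 − 2.054 = 1.191.
Power = Φ(1.191) = 0.883.

power ≈ 0.88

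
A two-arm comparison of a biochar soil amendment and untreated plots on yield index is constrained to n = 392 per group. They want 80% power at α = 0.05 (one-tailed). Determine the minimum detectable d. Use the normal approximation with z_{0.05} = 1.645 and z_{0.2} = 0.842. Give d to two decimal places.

For two independent groups of n = 392 each: d_min = (z_{α} + z_β)·√(2/n).
z-sum = 1.645 + 0.842 = 2.487.
d_min = 2.487 × √(2/392) = 2.487 × 0.0714 = 0.178.

d_min ≈ 0.18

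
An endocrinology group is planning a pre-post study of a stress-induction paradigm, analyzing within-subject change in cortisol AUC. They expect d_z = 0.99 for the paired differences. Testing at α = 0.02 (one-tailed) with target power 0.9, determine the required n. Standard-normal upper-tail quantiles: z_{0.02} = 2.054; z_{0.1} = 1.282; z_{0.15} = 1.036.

For a paired (one-sample on differences) test: n = ((z_{α} + z_β) / d)².
z_{α} + z_β = 2.054 + 1.282 = 3.336.
n = (3.336 / 0.99)² = 3.370² = 11.35.
Round up.

n = 12 pairs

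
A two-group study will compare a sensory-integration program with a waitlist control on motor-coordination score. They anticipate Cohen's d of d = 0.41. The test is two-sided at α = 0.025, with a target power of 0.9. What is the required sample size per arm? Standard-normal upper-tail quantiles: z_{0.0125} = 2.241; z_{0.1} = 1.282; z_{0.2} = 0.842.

For two independent groups with equal n: n = 2·((z_{α/2} + z_β) / d)².
z_{α/2} + z_β = 2.241 + 1.282 = 3.523.
n = 2 × (3.523 / 0.41)² = 2 × 8.593² = 2 × 73.83 = 147.7.
Round up to the next whole participant.

n = 148 per group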